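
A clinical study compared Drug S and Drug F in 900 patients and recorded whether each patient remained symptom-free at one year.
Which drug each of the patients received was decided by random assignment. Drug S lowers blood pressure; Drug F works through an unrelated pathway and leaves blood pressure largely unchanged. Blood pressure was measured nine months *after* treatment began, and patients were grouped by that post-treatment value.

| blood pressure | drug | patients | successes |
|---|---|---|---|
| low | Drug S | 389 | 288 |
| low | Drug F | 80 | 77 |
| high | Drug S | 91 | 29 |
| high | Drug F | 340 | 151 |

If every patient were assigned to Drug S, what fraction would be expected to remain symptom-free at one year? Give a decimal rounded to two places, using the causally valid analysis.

The stratified and pooled comparisons disagree (Drug F wins within each blood pressure; Drug S wins overall), so the answer turns on the causal role of blood pressure.
Blood pressure lies on the pathway drug → blood pressure → outcome, so adjusting for it blocks the indirect effect. For the total causal effect of drug, use the unadjusted pooled rates.
So P(outcome | do(Drug S)) is just the pooled rate for Drug S: 317/480 = 0.660.

0.66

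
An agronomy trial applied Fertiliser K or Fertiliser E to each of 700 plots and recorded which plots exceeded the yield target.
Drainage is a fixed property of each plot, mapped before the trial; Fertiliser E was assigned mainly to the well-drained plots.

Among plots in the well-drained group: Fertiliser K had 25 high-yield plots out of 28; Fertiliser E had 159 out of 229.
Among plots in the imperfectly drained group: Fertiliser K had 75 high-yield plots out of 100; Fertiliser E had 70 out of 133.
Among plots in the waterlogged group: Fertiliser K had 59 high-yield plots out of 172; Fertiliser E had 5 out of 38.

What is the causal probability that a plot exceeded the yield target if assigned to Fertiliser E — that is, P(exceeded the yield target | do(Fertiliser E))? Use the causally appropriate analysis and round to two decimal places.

0.47

Since field drainage is a pre-existing factor (not a product of the fertiliser) and it affects the outcome on its own, it is a confounder. The stratified rates, not the pooled rate, identify the causal effect.
Standardising Fertiliser E to the population field drainage mix: 0.367·159/229 + 0.333·70/133 + 0.300·5/38 = 0.470.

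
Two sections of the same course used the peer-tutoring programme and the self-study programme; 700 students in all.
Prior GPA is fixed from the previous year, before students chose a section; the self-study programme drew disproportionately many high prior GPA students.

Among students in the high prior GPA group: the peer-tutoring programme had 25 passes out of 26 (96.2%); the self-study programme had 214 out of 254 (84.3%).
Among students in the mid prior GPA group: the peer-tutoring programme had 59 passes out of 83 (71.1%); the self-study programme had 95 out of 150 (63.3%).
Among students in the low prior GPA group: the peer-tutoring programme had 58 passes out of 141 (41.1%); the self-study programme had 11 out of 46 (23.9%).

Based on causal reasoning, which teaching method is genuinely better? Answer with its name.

the peer-tutoring programme

The prior GPA band-specific comparison favours the peer-tutoring programme throughout, but the pooled figures favour the self-study programme. The question is whether to condition on prior GPA band.
Prior GPA band is set before the teaching method has any effect — it is not caused by the teaching method — and it independently drives the outcome. That makes it a confounder, so the causal comparison is within prior GPA band levels.
Within each level — high prior GPA: 96.2% vs 84.3%; mid prior GPA: 71.1% vs 63.3%; low prior GPA: 41.1% vs 23.9% — the peer-tutoring programme is higher every time.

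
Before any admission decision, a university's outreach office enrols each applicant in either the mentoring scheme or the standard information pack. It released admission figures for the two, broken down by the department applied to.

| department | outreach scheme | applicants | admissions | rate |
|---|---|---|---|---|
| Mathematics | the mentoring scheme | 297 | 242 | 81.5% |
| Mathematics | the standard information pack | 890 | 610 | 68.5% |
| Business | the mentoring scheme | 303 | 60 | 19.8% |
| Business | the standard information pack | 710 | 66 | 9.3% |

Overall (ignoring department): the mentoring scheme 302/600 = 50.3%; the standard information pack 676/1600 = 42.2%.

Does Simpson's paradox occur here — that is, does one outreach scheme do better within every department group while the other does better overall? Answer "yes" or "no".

Within each department level (Mathematics 81.5% vs 68.5%; Business 19.8% vs 9.3%), the mentoring scheme has the higher rate every time. Pooled: 50.3% vs 42.2% — the mentoring scheme has the higher rate overall. They agree.

no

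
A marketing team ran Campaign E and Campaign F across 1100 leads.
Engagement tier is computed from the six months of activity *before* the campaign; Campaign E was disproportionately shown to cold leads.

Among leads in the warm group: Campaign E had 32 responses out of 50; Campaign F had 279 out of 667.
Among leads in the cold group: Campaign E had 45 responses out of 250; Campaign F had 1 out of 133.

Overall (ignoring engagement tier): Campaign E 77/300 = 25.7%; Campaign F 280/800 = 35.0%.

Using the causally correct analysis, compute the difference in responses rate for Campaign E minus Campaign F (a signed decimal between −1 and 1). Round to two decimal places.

The imbalance in engagement tier arose from how leads were allocated, not from anything the campaign did; and engagement tier independently affects the outcome. The pooled gap is confounded — condition on engagement tier.
Adjusting over the population distribution of engagement tier: 0.652·(0.640−0.418) + 0.348·(0.180−0.008) = +0.205.

+0.20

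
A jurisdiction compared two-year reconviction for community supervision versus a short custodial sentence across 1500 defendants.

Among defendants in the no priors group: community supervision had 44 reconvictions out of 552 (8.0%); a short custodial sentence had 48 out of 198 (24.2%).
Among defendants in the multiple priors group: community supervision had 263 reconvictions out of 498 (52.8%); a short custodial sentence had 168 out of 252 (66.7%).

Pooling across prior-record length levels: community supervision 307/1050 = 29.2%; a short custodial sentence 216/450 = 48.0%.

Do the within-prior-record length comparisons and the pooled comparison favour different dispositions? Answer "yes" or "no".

no

Within each prior-record length level (no priors 8.0% vs 24.2%; multiple priors 52.8% vs 66.7%), community supervision has the lower rate every time. Pooled: 29.2% vs 48.0% — community supervision has the lower rate overall. They agree.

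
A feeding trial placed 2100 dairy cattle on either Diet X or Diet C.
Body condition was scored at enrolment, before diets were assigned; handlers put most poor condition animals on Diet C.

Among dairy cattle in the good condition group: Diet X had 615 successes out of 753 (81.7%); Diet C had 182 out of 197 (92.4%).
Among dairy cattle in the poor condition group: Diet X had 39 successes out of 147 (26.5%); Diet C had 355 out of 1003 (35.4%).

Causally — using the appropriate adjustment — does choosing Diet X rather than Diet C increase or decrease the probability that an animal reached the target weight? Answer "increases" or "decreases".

decreases

Starting body condition differs across diets for reasons unrelated to any effect of the diet itself, and it separately predicts the outcome — a classic confounder. We must compare within starting body condition levels.
Within each level — good condition: 81.7% vs 92.4%; poor condition: 26.5% vs 35.4% — Diet C is higher every time.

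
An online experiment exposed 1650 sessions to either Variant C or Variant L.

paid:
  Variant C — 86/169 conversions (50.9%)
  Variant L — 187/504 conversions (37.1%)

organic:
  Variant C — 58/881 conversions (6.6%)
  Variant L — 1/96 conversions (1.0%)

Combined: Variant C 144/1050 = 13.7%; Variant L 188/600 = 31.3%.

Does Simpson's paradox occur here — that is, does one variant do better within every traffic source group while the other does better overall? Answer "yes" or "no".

Within each traffic source level (paid 50.9% vs 37.1%; organic 6.6% vs 1.0%), Variant C has the higher rate every time. Pooled: 13.7% vs 31.3% — Variant L has the higher rate overall. The two comparisons disagree.

yes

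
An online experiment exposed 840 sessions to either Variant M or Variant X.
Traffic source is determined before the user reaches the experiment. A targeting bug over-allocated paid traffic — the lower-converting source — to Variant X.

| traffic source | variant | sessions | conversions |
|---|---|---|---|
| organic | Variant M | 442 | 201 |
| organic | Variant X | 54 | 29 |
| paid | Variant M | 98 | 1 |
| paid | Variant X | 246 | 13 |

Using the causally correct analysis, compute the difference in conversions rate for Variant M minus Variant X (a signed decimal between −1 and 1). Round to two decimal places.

The stratified and pooled comparisons disagree (Variant X wins within each traffic source; Variant M wins overall), so the answer turns on the causal role of traffic source.
Traffic source satisfies the back-door criterion: it is not a descendant of the variant, and it blocks the spurious path from variant to outcome. Adjusting for it (i.e., using the within-traffic source rates) gives the causal effect.
Adjusting over the population distribution of traffic source: 0.590·(0.455−0.537) + 0.410·(0.010−0.053) = -0.066.

-0.07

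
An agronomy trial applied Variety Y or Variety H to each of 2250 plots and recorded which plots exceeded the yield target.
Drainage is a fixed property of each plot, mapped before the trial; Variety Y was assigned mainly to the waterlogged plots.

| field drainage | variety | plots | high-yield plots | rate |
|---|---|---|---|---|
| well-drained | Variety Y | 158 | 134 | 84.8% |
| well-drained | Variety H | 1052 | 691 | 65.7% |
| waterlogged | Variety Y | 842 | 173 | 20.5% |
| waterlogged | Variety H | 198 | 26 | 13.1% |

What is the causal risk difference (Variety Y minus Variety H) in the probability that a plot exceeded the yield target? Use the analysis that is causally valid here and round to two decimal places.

+0.14

The stratified and pooled comparisons disagree (Variety Y wins within each field drainage; Variety H wins overall), so the answer turns on the causal role of field drainage.
Nothing the variety does changes field drainage; the imbalance is an allocation artefact. With field drainage also predicting the outcome, the pooled figure is confounded, and the within-stratum comparison is the causal one.
Adjusting over the population distribution of field drainage: 0.538·(0.848−0.657) + 0.462·(0.205−0.131) = +0.137.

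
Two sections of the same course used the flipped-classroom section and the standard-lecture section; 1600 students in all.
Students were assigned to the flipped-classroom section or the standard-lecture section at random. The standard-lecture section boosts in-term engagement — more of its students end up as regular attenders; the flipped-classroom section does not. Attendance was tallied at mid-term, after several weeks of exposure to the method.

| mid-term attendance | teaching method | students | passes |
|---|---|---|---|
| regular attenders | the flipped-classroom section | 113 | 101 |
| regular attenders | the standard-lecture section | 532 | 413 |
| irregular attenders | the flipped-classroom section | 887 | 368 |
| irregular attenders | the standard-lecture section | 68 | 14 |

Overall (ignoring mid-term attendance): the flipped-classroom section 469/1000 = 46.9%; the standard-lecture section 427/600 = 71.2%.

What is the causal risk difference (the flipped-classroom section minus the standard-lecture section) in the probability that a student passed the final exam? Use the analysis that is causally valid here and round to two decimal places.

Because the teaching method influences mid-term attendance, mid-term attendance is a post-treatment mediator, not a confounder. Stratifying on it would bias the estimate; the causal effect is the crude pooled difference.
The causal difference is the pooled difference: 0.469 − 0.712 = -0.243.

-0.24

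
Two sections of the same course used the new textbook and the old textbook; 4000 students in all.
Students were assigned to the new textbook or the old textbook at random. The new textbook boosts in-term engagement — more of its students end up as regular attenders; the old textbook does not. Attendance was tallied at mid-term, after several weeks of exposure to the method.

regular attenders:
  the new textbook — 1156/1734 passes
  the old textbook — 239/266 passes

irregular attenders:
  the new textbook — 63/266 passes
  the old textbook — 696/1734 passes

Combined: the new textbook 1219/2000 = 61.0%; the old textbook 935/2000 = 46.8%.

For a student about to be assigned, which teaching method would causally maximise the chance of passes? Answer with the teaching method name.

the new textbook

The stratified and pooled comparisons disagree (the old textbook wins within each mid-term attendance; the new textbook wins overall), so the answer turns on the causal role of mid-term attendance.
Mid-term attendance here is a post-treatment variable shaped by the teaching method; conditioning on it would introduce bias rather than remove it. The overall comparison is the causal one.
Pooled: the new textbook 61.0% vs the old textbook 46.8%; the new textbook is higher overall.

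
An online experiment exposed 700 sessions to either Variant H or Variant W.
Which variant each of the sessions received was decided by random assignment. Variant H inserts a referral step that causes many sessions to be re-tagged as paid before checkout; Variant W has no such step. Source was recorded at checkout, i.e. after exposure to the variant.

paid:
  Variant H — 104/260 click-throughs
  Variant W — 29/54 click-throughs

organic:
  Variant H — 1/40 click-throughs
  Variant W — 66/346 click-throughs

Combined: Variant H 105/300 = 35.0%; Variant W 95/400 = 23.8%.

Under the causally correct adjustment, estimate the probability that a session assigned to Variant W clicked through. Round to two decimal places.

Traffic source lies on the pathway variant → traffic source → outcome, so adjusting for it blocks the indirect effect. For the total causal effect of variant, use the unadjusted pooled rates.
So P(outcome | do(Variant W)) is just the pooled rate for Variant W: 95/400 = 0.237.

0.24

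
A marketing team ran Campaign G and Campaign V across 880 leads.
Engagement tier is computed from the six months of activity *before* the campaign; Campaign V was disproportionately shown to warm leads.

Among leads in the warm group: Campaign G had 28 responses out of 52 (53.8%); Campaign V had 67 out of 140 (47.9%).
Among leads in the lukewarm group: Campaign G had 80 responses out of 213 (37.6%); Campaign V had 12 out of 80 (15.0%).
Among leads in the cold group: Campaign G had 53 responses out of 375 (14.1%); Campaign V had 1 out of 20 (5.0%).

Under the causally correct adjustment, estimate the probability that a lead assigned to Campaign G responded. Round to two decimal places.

Within every engagement tier level Campaign G has the higher rate, yet pooled Campaign V does — Simpson's reversal.
Since engagement tier is a pre-existing factor (not a product of the campaign) and it affects the outcome on its own, it is a confounder. The stratified rates, not the pooled rate, identify the causal effect.
Standardising Campaign G to the population engagement tier mix: 0.218·28/52 + 0.333·80/213 + 0.449·53/375 = 0.306.

0.31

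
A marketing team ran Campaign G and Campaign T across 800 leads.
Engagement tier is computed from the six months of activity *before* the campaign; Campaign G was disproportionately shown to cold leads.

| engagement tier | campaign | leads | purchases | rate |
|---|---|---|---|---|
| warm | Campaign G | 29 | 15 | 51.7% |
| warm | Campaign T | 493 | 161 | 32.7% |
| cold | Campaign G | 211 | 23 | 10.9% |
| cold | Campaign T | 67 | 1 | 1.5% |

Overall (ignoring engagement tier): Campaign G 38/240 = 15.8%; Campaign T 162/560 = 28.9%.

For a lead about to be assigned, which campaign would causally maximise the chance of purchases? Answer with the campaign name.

The engagement tier-specific comparison favours Campaign G throughout, but the pooled figures favour Campaign T. The question is whether to condition on engagement tier.
Engagement tier differs across campaigns for reasons unrelated to any effect of the campaign itself, and it separately predicts the outcome — a classic confounder. We must compare within engagement tier levels.
Within each level — warm: 51.7% vs 32.7%; cold: 10.9% vs 1.5% — Campaign G is higher every time.

Campaign G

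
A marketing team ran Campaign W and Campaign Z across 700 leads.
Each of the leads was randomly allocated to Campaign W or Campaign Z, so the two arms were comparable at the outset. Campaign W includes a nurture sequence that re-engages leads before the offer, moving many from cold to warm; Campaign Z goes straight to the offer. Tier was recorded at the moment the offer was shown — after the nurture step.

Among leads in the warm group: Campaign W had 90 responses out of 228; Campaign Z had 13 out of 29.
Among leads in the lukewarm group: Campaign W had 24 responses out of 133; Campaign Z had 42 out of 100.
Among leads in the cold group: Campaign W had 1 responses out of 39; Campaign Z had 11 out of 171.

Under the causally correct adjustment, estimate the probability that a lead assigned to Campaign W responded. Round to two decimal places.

Stratifying would compare campaigns among leads the campaigns themselves sorted into engagement tier groups — a form of selection on an intermediate. The unconditioned pooled rates give the total causal effect.
So P(outcome | do(Campaign W)) is just the pooled rate for Campaign W: 115/400 = 0.287.

0.29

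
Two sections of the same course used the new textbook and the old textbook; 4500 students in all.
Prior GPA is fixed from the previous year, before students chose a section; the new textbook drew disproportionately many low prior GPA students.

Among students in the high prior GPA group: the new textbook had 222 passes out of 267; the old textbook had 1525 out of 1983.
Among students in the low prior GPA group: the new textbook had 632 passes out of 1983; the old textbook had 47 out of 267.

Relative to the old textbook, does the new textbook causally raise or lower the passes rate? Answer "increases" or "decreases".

increases

Here prior GPA band is a common cause — it drives both which teaching method a case falls under and the outcome. The crude comparison mixes populations; the stratum-specific rates are the causally relevant ones.
Within each level — high prior GPA: 83.1% vs 76.9%; low prior GPA: 31.9% vs 17.6% — the new textbook is higher every time.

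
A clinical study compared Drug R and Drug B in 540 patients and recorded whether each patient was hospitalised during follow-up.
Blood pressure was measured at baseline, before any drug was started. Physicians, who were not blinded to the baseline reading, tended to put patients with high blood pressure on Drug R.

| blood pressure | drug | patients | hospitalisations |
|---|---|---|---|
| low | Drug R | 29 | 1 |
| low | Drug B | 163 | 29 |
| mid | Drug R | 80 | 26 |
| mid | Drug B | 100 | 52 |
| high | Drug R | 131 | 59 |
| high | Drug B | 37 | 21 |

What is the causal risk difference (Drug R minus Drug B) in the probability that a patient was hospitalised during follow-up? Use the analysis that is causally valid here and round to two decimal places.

Since blood pressure is a pre-existing factor (not a product of the drug) and it affects the outcome on its own, it is a confounder. The stratified rates, not the pooled rate, identify the causal effect.
Adjusting over the population distribution of blood pressure: 0.356·(0.034−0.178) + 0.333·(0.325−0.520) + 0.311·(0.450−0.568) = -0.152.

-0.15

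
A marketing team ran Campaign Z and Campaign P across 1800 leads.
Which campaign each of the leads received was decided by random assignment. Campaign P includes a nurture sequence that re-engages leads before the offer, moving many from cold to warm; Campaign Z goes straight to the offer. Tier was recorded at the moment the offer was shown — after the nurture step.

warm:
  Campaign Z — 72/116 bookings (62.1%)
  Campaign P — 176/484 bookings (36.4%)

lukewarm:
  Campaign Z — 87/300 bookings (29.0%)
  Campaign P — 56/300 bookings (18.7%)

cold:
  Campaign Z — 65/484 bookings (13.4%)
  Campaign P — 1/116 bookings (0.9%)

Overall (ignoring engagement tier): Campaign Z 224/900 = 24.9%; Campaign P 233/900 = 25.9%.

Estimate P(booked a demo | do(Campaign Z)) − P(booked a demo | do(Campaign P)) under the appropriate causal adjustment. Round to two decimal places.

The stratified and pooled comparisons disagree (Campaign Z wins within each engagement tier; Campaign P wins overall), so the answer turns on the causal role of engagement tier.
Stratifying would compare campaigns among leads the campaigns themselves sorted into engagement tier groups — a form of selection on an intermediate. The unconditioned pooled rates give the total causal effect.
The causal difference is the pooled difference: 0.249 − 0.259 = -0.010.

-0.01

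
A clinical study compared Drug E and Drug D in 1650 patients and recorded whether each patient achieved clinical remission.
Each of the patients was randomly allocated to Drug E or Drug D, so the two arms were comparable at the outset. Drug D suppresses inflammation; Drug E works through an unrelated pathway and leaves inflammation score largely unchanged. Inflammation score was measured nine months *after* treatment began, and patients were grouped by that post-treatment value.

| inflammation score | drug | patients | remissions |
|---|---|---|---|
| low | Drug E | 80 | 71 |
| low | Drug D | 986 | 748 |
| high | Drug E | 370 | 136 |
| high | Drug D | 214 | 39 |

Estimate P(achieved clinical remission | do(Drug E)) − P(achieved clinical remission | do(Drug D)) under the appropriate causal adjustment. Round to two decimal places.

Inflammation score lies on the pathway drug → inflammation score → outcome, so adjusting for it blocks the indirect effect. For the total causal effect of drug, use the unadjusted pooled rates.
The causal difference is the pooled difference: 0.460 − 0.656 = -0.196.

-0.20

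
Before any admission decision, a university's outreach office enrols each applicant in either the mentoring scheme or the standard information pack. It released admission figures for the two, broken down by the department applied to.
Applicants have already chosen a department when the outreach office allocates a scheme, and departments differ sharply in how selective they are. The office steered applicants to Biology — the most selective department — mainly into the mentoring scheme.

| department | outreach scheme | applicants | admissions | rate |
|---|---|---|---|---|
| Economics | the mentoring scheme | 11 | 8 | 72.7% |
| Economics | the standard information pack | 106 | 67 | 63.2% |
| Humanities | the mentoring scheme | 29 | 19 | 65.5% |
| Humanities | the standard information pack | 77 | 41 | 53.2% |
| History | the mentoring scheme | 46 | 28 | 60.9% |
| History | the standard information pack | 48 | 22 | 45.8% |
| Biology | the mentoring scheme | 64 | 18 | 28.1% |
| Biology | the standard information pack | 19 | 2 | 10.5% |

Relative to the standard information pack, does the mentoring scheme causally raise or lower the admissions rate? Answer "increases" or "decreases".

increases

Since department is a pre-existing factor (not a product of the outreach scheme) and it affects the outcome on its own, it is a confounder. The stratified rates, not the pooled rate, identify the causal effect.
Within each level — Economics: 72.7% vs 63.2%; Humanities: 65.5% vs 53.2%; History: 60.9% vs 45.8%; Biology: 28.1% vs 10.5% — the mentoring scheme is higher every time.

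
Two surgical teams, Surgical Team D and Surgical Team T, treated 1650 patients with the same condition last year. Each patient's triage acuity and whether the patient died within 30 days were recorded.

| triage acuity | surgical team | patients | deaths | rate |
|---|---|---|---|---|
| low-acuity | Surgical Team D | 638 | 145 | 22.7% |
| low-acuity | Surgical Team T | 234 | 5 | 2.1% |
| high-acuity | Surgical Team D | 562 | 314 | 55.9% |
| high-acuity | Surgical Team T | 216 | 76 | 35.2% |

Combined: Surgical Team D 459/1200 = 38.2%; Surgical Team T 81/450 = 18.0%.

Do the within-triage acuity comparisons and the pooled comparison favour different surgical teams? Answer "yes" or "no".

Within each triage acuity level (low-acuity 22.7% vs 2.1%; high-acuity 55.9% vs 35.2%), Surgical Team T has the lower rate every time. Pooled: 38.2% vs 18.0% — Surgical Team T has the lower rate overall. They agree.

no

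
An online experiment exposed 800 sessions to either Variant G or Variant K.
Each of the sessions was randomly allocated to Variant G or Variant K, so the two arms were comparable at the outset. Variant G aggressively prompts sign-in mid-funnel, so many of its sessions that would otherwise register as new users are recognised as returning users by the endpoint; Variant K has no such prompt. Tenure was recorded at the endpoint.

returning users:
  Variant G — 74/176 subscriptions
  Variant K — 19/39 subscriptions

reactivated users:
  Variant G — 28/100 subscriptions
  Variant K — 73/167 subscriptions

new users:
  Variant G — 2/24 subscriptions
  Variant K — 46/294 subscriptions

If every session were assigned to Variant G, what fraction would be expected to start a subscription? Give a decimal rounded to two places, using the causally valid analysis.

The stratified and pooled comparisons disagree (Variant K wins within each user tenure; Variant G wins overall), so the answer turns on the causal role of user tenure.
User tenure lies on the pathway variant → user tenure → outcome, so adjusting for it blocks the indirect effect. For the total causal effect of variant, use the unadjusted pooled rates.
So P(outcome | do(Variant G)) is just the pooled rate for Variant G: 104/300 = 0.347.

0.35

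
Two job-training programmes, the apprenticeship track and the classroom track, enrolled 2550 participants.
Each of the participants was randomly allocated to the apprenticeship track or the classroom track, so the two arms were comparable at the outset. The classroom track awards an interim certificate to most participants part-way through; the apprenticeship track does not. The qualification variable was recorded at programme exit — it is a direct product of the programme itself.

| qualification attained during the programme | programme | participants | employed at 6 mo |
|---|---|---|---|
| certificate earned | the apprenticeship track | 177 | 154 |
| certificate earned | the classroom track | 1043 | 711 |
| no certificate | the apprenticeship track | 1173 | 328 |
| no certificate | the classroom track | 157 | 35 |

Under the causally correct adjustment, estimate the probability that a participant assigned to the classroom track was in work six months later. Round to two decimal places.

0.62

Qualification attained during the programme here is a post-treatment variable shaped by the programme; conditioning on it would introduce bias rather than remove it. The overall comparison is the causal one.
So P(outcome | do(the classroom track)) is just the pooled rate for the classroom track: 746/1200 = 0.622.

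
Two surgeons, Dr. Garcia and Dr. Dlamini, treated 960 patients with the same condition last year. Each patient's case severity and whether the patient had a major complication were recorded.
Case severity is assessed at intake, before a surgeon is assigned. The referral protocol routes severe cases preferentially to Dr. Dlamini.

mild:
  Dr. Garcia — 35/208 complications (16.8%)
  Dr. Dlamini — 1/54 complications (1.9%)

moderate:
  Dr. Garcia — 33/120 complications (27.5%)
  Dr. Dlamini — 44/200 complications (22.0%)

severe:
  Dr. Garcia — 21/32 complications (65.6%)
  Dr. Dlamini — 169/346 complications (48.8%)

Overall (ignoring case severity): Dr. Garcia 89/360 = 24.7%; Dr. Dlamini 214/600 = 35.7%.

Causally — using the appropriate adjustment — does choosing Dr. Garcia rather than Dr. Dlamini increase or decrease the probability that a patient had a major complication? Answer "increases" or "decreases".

increases

The case severity-specific comparison favours Dr. Dlamini throughout, but the pooled figures favour Dr. Garcia. The question is whether to condition on case severity.
Here case severity is a common cause — it drives both which surgeon a case falls under and the outcome. The crude comparison mixes populations; the stratum-specific rates are the causally relevant ones.
Within each level — mild: 16.8% vs 1.9%; moderate: 27.5% vs 22.0%; severe: 65.6% vs 48.8% — Dr. Dlamini is lower every time.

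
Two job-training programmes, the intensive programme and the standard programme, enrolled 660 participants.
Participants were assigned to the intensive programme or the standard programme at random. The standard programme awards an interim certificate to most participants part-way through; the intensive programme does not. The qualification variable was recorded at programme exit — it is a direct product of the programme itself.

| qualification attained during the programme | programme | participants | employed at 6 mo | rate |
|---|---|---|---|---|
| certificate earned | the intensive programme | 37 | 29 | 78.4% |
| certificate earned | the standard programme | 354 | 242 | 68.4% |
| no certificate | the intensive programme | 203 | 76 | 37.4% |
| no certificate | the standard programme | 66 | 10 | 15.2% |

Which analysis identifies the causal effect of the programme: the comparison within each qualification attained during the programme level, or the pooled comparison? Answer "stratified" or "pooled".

pooled

Within every qualification attained during the programme level the intensive programme has the higher rate, yet pooled the standard programme does — Simpson's reversal.
Qualification attained during the programme here is a post-treatment variable shaped by the programme; conditioning on it would introduce bias rather than remove it. The overall comparison is the causal one.
Pooled: the intensive programme 43.8% vs the standard programme 60.0%; the standard programme is higher overall.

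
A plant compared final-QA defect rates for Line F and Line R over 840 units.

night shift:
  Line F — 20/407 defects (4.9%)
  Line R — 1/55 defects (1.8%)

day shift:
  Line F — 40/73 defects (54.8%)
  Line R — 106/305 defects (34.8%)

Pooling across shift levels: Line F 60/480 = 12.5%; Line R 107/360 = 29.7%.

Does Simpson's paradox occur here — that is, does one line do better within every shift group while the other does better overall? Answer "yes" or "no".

Within each shift level (night shift 4.9% vs 1.8%; day shift 54.8% vs 34.8%), Line R has the lower rate every time. Pooled: 12.5% vs 29.7% — Line F has the lower rate overall. The two comparisons disagree.

yes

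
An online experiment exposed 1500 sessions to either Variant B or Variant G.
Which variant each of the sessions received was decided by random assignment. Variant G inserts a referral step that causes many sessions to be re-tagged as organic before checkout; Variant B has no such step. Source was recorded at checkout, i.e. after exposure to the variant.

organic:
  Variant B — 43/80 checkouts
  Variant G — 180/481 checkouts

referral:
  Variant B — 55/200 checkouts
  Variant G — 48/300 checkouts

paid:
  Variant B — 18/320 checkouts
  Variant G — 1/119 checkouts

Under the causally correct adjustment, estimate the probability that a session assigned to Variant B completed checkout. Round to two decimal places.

The distribution of traffic source is itself part of what the variant does — it is an intermediate outcome. Holding it fixed would remove that part of the effect; the total effect is the pooled difference.
So P(outcome | do(Variant B)) is just the pooled rate for Variant B: 116/600 = 0.193.

0.19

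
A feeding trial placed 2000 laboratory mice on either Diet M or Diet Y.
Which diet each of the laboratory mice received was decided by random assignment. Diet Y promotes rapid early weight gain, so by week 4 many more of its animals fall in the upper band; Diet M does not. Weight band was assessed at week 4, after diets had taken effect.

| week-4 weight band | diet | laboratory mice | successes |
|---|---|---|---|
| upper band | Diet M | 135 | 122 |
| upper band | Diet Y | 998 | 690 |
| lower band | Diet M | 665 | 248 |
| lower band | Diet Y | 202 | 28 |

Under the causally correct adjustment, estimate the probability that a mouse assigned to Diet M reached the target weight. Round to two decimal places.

Week-4 weight band is downstream of the diet. One should not condition on a consequence of treatment, so the overall rates are the right comparison.
So P(outcome | do(Diet M)) is just the pooled rate for Diet M: 370/800 = 0.463.

0.46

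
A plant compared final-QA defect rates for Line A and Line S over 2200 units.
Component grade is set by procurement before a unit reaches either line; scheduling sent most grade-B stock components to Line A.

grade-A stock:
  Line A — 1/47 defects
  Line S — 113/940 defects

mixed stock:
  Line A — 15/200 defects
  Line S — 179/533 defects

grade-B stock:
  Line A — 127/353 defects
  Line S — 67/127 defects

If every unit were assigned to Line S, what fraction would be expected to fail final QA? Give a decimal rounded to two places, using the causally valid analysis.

0.28

Component grade differs across lines for reasons unrelated to any effect of the line itself, and it separately predicts the outcome — a classic confounder. We must compare within component grade levels.
Standardising Line S to the population component grade mix: 0.449·113/940 + 0.333·179/533 + 0.218·67/127 = 0.281.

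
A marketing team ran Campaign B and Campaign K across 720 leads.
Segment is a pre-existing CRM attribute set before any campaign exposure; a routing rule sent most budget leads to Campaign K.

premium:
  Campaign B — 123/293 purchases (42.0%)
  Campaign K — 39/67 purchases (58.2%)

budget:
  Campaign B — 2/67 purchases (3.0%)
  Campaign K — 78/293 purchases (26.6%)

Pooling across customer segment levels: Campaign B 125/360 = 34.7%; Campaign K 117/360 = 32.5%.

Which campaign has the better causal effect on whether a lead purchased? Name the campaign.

Campaign K

The imbalance in customer segment arose from how leads were allocated, not from anything the campaign did; and customer segment independently affects the outcome. The pooled gap is confounded — condition on customer segment.
Within each level — premium: 42.0% vs 58.2%; budget: 3.0% vs 26.6% — Campaign K is higher every time.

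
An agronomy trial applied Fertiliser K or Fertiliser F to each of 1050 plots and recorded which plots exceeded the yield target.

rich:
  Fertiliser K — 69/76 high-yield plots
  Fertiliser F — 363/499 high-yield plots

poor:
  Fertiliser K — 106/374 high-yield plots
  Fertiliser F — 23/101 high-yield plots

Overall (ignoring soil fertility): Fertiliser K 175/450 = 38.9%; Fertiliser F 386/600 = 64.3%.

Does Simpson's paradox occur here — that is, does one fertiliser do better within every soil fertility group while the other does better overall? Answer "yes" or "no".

Within each soil fertility level (rich 90.8% vs 72.7%; poor 28.3% vs 22.8%), Fertiliser K has the higher rate every time. Pooled: 38.9% vs 64.3% — Fertiliser F has the higher rate overall. The two comparisons disagree.

yes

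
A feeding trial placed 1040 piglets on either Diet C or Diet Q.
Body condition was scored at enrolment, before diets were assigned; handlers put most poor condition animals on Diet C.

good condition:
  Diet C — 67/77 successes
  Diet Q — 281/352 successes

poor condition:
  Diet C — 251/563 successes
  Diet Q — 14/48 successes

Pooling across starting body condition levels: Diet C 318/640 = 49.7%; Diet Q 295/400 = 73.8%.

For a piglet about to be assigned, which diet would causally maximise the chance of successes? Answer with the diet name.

Diet C

Here starting body condition is a common cause — it drives both which diet a case falls under and the outcome. The crude comparison mixes populations; the stratum-specific rates are the causally relevant ones.
Within each level — good condition: 87.0% vs 79.8%; poor condition: 44.6% vs 29.2% — Diet C is higher every time.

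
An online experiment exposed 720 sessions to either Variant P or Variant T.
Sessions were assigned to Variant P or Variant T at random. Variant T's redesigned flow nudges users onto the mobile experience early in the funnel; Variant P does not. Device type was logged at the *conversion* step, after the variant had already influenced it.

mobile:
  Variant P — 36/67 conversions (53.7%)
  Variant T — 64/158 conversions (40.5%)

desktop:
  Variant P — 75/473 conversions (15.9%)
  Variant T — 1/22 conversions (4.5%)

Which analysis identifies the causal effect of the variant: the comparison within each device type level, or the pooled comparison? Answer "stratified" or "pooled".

pooled

Device type here is a post-treatment variable shaped by the variant; conditioning on it would introduce bias rather than remove it. The overall comparison is the causal one.
Pooled: Variant P 20.6% vs Variant T 36.1%; Variant T is higher overall.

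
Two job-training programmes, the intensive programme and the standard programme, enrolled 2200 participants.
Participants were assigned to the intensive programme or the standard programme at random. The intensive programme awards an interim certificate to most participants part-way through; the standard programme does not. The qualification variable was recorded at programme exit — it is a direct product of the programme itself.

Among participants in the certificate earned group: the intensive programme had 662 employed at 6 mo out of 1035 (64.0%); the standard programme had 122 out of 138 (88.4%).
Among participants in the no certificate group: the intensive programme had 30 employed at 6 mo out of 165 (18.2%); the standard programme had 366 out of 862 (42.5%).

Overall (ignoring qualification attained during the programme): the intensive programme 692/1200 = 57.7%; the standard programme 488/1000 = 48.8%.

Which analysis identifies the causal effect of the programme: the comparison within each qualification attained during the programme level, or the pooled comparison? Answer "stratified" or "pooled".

the standard programme is higher inside every qualification attained during the programme stratum but the intensive programme is higher in aggregate. Whether to stratify depends on how qualification attained during the programme relates to the programme.
Qualification attained during the programme is recorded after the programme and is itself shifted by it — it sits on the causal path from programme to outcome. Conditioning on a mediator would strip out part of the effect we want; the pooled comparison gives the total causal effect.
Pooled: the intensive programme 57.7% vs the standard programme 48.8%; the intensive programme is higher overall.

pooled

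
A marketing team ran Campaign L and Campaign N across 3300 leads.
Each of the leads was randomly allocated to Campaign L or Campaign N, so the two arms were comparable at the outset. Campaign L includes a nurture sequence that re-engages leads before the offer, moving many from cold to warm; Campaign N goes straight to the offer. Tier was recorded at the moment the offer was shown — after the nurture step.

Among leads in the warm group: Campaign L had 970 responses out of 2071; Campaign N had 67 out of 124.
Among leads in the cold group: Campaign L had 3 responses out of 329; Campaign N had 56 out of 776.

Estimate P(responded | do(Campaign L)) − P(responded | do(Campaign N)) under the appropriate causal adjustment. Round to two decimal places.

+0.27

Campaign N is higher inside every engagement tier stratum but Campaign L is higher in aggregate. Whether to stratify depends on how engagement tier relates to the campaign.
Engagement tier is downstream of the campaign. One should not condition on a consequence of treatment, so the overall rates are the right comparison.
The causal difference is the pooled difference: 0.405 − 0.137 = +0.269.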